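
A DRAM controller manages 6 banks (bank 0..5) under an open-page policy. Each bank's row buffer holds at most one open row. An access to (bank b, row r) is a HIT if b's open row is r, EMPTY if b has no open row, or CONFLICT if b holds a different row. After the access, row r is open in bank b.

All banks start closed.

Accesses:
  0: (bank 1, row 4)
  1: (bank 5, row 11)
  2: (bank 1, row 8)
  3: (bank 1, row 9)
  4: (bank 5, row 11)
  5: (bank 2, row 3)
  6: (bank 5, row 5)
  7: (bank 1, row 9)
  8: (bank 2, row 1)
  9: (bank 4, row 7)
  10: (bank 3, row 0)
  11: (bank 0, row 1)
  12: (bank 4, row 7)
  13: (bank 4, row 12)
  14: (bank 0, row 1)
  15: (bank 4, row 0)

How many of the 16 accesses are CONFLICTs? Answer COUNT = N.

  [0] b1 r4: no row ⇒ E
  [1] b5 r11: no row ⇒ E
  [2] b1 r8: had r4 ⇒ C
  [3] b1 r9: had r8 ⇒ C
  [4] b5 r11: had r11 ⇒ H
  [5] b2 r3: no row ⇒ E
  [6] b5 r5: had r11 ⇒ C
  [7] b1 r9: had r9 ⇒ H
  [8] b2 r1: had r3 ⇒ C
  [9] b4 r7: no row ⇒ E
  [10] b3 r0: no row ⇒ E
  [11] b0 r1: no row ⇒ E
  [12] b4 r7: had r7 ⇒ H
  [13] b4 r12: had r7 ⇒ C
  [14] b0 r1: had r1 ⇒ H
  [15] b4 r0: had r12 ⇒ C

COUNT = 6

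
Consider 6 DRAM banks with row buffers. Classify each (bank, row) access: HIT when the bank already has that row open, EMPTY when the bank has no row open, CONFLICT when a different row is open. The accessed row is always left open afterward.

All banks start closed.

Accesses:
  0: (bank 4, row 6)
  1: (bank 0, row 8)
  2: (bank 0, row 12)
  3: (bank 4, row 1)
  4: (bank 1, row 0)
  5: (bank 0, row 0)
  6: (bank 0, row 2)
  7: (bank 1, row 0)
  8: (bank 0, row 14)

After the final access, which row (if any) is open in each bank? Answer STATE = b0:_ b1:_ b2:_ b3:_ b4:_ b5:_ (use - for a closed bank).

STATE = b0:14 b1:0 b2:- b3:- b4:1 b5:-

  [0] b4 r6: no row ⇒ E
  [1] b0 r8: no row ⇒ E
  [2] b0 r12: had r8 ⇒ C
  [3] b4 r1: had r6 ⇒ C
  [4] b1 r0: no row ⇒ E
  [5] b0 r0: had r12 ⇒ C
  [6] b0 r2: had r0 ⇒ C
  [7] b1 r0: had r0 ⇒ H
  [8] b0 r14: had r2 ⇒ C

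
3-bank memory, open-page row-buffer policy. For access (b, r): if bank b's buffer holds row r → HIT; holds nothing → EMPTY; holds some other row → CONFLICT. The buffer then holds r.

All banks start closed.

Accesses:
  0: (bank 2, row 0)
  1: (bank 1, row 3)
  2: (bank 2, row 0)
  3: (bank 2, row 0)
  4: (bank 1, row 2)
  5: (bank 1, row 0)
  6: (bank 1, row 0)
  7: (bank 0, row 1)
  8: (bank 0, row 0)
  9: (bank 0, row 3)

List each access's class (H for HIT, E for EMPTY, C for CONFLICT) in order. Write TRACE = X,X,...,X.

0: bank 2 row 0 — prev None → EMPTY
1: bank 1 row 3 — prev None → EMPTY
2: bank 2 row 0 — prev 0 → HIT
3: bank 2 row 0 — prev 0 → HIT
4: bank 1 row 2 — prev 3 → CONFLICT
5: bank 1 row 0 — prev 2 → CONFLICT
6: bank 1 row 0 — prev 0 → HIT
7: bank 0 row 1 — prev None → EMPTY
8: bank 0 row 0 — prev 1 → CONFLICT
9: bank 0 row 3 — prev 0 → CONFLICT

TRACE = E,E,H,H,C,C,H,E,C,C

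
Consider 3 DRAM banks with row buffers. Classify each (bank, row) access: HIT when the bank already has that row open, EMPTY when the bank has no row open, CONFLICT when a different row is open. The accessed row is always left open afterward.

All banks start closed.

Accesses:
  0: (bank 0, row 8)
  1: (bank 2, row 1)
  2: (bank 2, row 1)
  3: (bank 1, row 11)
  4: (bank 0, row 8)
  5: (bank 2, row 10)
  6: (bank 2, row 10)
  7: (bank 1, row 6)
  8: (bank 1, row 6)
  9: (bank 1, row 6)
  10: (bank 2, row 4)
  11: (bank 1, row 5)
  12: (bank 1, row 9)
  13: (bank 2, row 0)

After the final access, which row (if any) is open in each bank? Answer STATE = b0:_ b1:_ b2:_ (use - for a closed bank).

STATE = b0:8 b1:9 b2:0

0: bank 0 row 8 — prev None → EMPTY
1: bank 2 row 1 — prev None → EMPTY
2: bank 2 row 1 — prev 1 → HIT
3: bank 1 row 11 — prev None → EMPTY
4: bank 0 row 8 — prev 8 → HIT
5: bank 2 row 10 — prev 1 → CONFLICT
6: bank 2 row 10 — prev 10 → HIT
7: bank 1 row 6 — prev 11 → CONFLICT
8: bank 1 row 6 — prev 6 → HIT
9: bank 1 row 6 — prev 6 → HIT
10: bank 2 row 4 — prev 10 → CONFLICT
11: bank 1 row 5 — prev 6 → CONFLICT
12: bank 1 row 9 — prev 5 → CONFLICT
13: bank 2 row 0 — prev 4 → CONFLICT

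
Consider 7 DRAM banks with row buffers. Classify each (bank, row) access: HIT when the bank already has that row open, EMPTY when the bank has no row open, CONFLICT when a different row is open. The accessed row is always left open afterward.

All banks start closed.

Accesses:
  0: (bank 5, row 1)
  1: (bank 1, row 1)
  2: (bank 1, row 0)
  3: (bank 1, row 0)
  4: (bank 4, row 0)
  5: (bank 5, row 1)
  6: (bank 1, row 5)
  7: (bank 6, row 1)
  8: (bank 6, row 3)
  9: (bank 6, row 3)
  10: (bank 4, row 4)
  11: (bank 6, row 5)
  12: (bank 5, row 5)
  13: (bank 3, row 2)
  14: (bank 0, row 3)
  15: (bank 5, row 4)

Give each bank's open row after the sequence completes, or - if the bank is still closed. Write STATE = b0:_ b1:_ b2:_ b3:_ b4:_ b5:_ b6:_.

STATE = b0:3 b1:5 b2:- b3:2 b4:4 b5:4 b6:5

#0 (5,1) E
#1 (1,1) E
#2 (1,0) C  (was 1)
#3 (1,0) H  (was 0)
#4 (4,0) E
#5 (5,1) H  (was 1)
#6 (1,5) C  (was 0)
#7 (6,1) E
#8 (6,3) C  (was 1)
#9 (6,3) H  (was 3)
#10 (4,4) C  (was 0)
#11 (6,5) C  (was 3)
#12 (5,5) C  (was 1)
#13 (3,2) E
#14 (0,3) E
#15 (5,4) C  (was 5)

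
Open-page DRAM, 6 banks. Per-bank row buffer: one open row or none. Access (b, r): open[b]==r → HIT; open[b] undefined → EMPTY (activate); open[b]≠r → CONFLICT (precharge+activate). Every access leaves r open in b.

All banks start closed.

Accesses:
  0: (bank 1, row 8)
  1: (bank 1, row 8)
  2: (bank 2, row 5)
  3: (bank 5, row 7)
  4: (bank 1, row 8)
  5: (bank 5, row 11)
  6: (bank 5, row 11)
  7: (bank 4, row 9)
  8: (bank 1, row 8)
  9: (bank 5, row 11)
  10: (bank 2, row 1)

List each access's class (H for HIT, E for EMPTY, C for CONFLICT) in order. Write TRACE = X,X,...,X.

step 0: bank1 None->8 [EMPTY]
step 1: bank1 8->8 [HIT]
step 2: bank2 None->5 [EMPTY]
step 3: bank5 None->7 [EMPTY]
step 4: bank1 8->8 [HIT]
step 5: bank5 7->11 [CONFLICT]
step 6: bank5 11->11 [HIT]
step 7: bank4 None->9 [EMPTY]
step 8: bank1 8->8 [HIT]
step 9: bank5 11->11 [HIT]
step 10: bank2 5->1 [CONFLICT]

TRACE = E,H,E,E,H,C,H,E,H,H,C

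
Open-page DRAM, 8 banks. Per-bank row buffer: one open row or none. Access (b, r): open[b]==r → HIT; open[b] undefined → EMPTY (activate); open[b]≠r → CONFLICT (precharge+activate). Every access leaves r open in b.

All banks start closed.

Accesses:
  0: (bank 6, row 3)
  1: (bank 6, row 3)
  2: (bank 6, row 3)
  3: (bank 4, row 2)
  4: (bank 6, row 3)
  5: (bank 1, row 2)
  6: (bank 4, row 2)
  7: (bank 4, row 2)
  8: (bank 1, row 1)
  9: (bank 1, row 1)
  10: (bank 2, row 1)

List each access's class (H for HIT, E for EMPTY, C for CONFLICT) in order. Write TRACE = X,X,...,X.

TRACE = E,H,H,E,H,E,H,H,C,H,E

#0 (6,3) E
#1 (6,3) H  (was 3)
#2 (6,3) H  (was 3)
#3 (4,2) E
#4 (6,3) H  (was 3)
#5 (1,2) E
#6 (4,2) H  (was 2)
#7 (4,2) H  (was 2)
#8 (1,1) C  (was 2)
#9 (1,1) H  (was 1)
#10 (2,1) E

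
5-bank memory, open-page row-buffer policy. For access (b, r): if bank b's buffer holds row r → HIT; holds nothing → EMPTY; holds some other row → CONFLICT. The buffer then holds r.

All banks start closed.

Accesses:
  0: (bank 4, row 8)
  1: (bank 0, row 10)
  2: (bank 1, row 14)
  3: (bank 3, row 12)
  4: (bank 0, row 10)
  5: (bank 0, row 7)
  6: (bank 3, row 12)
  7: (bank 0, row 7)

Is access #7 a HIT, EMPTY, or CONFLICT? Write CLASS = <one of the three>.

  [0] b4 r8: no row ⇒ E
  [1] b0 r10: no row ⇒ E
  [2] b1 r14: no row ⇒ E
  [3] b3 r12: no row ⇒ E
  [4] b0 r10: had r10 ⇒ H
  [5] b0 r7: had r10 ⇒ C
  [6] b3 r12: had r12 ⇒ H
  [7] b0 r7: had r7 ⇒ H

CLASS = HIT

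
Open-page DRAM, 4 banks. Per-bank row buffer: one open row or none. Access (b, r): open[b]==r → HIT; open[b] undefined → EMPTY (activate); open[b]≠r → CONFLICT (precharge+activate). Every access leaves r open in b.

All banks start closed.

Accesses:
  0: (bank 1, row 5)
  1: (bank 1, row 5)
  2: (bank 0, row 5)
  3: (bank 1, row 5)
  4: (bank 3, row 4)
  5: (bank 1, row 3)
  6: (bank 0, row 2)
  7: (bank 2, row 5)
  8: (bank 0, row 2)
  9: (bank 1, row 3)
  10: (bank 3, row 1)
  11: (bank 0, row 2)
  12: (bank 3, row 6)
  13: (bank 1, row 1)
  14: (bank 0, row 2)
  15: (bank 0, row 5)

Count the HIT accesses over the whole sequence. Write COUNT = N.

COUNT = 6

0: bank 1 row 5 — prev None → EMPTY
1: bank 1 row 5 — prev 5 → HIT
2: bank 0 row 5 — prev None → EMPTY
3: bank 1 row 5 — prev 5 → HIT
4: bank 3 row 4 — prev None → EMPTY
5: bank 1 row 3 — prev 5 → CONFLICT
6: bank 0 row 2 — prev 5 → CONFLICT
7: bank 2 row 5 — prev None → EMPTY
8: bank 0 row 2 — prev 2 → HIT
9: bank 1 row 3 — prev 3 → HIT
10: bank 3 row 1 — prev 4 → CONFLICT
11: bank 0 row 2 — prev 2 → HIT
12: bank 3 row 6 — prev 1 → CONFLICT
13: bank 1 row 1 — prev 3 → CONFLICT
14: bank 0 row 2 — prev 2 → HIT
15: bank 0 row 5 — prev 2 → CONFLICT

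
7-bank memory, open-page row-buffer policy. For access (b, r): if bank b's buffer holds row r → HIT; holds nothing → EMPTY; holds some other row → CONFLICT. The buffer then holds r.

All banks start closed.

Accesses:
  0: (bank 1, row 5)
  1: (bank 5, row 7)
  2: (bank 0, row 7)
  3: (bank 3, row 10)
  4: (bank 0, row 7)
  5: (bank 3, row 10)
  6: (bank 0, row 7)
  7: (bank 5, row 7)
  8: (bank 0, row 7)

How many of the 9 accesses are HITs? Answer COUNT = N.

  [0] b1 r5: no row ⇒ E
  [1] b5 r7: no row ⇒ E
  [2] b0 r7: no row ⇒ E
  [3] b3 r10: no row ⇒ E
  [4] b0 r7: had r7 ⇒ H
  [5] b3 r10: had r10 ⇒ H
  [6] b0 r7: had r7 ⇒ H
  [7] b5 r7: had r7 ⇒ H
  [8] b0 r7: had r7 ⇒ H

COUNT = 5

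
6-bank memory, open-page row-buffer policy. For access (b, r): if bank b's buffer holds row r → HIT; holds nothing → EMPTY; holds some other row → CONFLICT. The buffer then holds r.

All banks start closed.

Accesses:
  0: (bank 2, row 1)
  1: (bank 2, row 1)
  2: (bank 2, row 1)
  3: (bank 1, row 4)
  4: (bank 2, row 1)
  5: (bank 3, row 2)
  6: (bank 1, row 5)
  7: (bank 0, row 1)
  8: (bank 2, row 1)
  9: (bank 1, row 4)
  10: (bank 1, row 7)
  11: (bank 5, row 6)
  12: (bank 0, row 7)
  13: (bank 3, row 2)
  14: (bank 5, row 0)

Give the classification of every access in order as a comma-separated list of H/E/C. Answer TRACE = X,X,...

TRACE = E,H,H,E,H,E,C,E,H,C,C,E,C,H,C

0: bank 2 row 1 — prev None → EMPTY
1: bank 2 row 1 — prev 1 → HIT
2: bank 2 row 1 — prev 1 → HIT
3: bank 1 row 4 — prev None → EMPTY
4: bank 2 row 1 — prev 1 → HIT
5: bank 3 row 2 — prev None → EMPTY
6: bank 1 row 5 — prev 4 → CONFLICT
7: bank 0 row 1 — prev None → EMPTY
8: bank 2 row 1 — prev 1 → HIT
9: bank 1 row 4 — prev 5 → CONFLICT
10: bank 1 row 7 — prev 4 → CONFLICT
11: bank 5 row 6 — prev None → EMPTY
12: bank 0 row 7 — prev 1 → CONFLICT
13: bank 3 row 2 — prev 2 → HIT
14: bank 5 row 0 — prev 6 → CONFLICT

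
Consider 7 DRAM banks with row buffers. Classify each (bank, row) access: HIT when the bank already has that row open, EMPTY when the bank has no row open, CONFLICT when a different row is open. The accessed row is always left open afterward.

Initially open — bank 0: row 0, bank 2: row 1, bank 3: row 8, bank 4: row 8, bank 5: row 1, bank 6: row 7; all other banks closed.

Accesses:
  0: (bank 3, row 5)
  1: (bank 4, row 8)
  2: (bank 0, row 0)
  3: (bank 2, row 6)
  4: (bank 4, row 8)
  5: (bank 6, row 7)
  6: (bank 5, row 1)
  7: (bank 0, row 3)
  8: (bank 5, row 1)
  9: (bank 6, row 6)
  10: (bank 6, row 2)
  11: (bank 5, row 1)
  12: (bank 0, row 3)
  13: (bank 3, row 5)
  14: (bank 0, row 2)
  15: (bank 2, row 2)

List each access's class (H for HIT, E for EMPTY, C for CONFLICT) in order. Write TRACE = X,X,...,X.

step 0: bank3 8->5 [CONFLICT]
step 1: bank4 8->8 [HIT]
step 2: bank0 0->0 [HIT]
step 3: bank2 1->6 [CONFLICT]
step 4: bank4 8->8 [HIT]
step 5: bank6 7->7 [HIT]
step 6: bank5 1->1 [HIT]
step 7: bank0 0->3 [CONFLICT]
step 8: bank5 1->1 [HIT]
step 9: bank6 7->6 [CONFLICT]
step 10: bank6 6->2 [CONFLICT]
step 11: bank5 1->1 [HIT]
step 12: bank0 3->3 [HIT]
step 13: bank3 5->5 [HIT]
step 14: bank0 3->2 [CONFLICT]
step 15: bank2 6->2 [CONFLICT]

TRACE = C,H,H,C,H,H,H,C,H,C,C,H,H,H,C,C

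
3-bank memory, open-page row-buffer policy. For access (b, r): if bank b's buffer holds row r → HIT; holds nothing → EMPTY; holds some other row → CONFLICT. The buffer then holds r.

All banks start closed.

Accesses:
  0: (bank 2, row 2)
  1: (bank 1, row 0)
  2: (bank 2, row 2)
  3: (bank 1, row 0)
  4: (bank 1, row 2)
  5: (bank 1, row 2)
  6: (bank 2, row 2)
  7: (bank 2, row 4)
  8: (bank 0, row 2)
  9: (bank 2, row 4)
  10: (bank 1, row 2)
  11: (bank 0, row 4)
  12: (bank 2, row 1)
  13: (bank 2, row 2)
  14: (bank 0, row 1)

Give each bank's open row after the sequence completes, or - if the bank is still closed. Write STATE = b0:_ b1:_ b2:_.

STATE = b0:1 b1:2 b2:2

0: bank 2 row 2 — prev None → EMPTY
1: bank 1 row 0 — prev None → EMPTY
2: bank 2 row 2 — prev 2 → HIT
3: bank 1 row 0 — prev 0 → HIT
4: bank 1 row 2 — prev 0 → CONFLICT
5: bank 1 row 2 — prev 2 → HIT
6: bank 2 row 2 — prev 2 → HIT
7: bank 2 row 4 — prev 2 → CONFLICT
8: bank 0 row 2 — prev None → EMPTY
9: bank 2 row 4 — prev 4 → HIT
10: bank 1 row 2 — prev 2 → HIT
11: bank 0 row 4 — prev 2 → CONFLICT
12: bank 2 row 1 — prev 4 → CONFLICT
13: bank 2 row 2 — prev 1 → CONFLICT
14: bank 0 row 1 — prev 4 → CONFLICT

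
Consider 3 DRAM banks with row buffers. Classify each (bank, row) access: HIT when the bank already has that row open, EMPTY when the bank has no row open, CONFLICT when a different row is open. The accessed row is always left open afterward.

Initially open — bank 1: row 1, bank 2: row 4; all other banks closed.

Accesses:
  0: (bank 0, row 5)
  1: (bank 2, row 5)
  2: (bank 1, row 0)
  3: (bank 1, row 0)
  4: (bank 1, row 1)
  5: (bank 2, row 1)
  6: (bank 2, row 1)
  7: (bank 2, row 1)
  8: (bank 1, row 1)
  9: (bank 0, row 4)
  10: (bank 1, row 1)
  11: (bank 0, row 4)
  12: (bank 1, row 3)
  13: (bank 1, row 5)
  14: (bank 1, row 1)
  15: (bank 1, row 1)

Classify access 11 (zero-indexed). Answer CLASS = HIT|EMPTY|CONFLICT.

CLASS = HIT

  [0] b0 r5: no row ⇒ E
  [1] b2 r5: had r4 ⇒ C
  [2] b1 r0: had r1 ⇒ C
  [3] b1 r0: had r0 ⇒ H
  [4] b1 r1: had r0 ⇒ C
  [5] b2 r1: had r5 ⇒ C
  [6] b2 r1: had r1 ⇒ H
  [7] b2 r1: had r1 ⇒ H
  [8] b1 r1: had r1 ⇒ H
  [9] b0 r4: had r5 ⇒ C
  [10] b1 r1: had r1 ⇒ H
  [11] b0 r4: had r4 ⇒ H
  [12] b1 r3: had r1 ⇒ C
  [13] b1 r5: had r3 ⇒ C
  [14] b1 r1: had r5 ⇒ C
  [15] b1 r1: had r1 ⇒ H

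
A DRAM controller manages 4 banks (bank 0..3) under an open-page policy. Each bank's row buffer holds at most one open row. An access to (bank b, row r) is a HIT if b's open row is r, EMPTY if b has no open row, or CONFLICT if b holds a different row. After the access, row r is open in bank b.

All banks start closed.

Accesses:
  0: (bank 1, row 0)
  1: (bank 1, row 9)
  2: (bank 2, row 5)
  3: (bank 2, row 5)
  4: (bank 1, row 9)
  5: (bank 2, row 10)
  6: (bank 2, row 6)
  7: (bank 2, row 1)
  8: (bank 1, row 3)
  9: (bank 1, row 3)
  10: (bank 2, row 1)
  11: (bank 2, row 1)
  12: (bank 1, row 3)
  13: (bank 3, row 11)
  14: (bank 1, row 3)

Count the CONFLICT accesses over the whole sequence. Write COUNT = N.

#0 (1,0) E
#1 (1,9) C  (was 0)
#2 (2,5) E
#3 (2,5) H  (was 5)
#4 (1,9) H  (was 9)
#5 (2,10) C  (was 5)
#6 (2,6) C  (was 10)
#7 (2,1) C  (was 6)
#8 (1,3) C  (was 9)
#9 (1,3) H  (was 3)
#10 (2,1) H  (was 1)
#11 (2,1) H  (was 1)
#12 (1,3) H  (was 3)
#13 (3,11) E
#14 (1,3) H  (was 3)

COUNT = 5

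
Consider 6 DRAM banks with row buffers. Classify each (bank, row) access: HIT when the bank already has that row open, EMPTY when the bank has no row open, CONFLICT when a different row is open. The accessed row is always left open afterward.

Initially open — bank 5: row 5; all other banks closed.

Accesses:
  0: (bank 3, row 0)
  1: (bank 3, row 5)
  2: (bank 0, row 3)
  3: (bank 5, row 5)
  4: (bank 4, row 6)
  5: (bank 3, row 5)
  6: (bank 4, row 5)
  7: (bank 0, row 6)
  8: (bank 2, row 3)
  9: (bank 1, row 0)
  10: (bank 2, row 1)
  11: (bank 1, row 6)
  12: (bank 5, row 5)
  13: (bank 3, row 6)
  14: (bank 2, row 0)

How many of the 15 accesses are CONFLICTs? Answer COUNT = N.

COUNT = 7

step 0: bank3 None->0 [EMPTY]
step 1: bank3 0->5 [CONFLICT]
step 2: bank0 None->3 [EMPTY]
step 3: bank5 5->5 [HIT]
step 4: bank4 None->6 [EMPTY]
step 5: bank3 5->5 [HIT]
step 6: bank4 6->5 [CONFLICT]
step 7: bank0 3->6 [CONFLICT]
step 8: bank2 None->3 [EMPTY]
step 9: bank1 None->0 [EMPTY]
step 10: bank2 3->1 [CONFLICT]
step 11: bank1 0->6 [CONFLICT]
step 12: bank5 5->5 [HIT]
step 13: bank3 5->6 [CONFLICT]
step 14: bank2 1->0 [CONFLICT]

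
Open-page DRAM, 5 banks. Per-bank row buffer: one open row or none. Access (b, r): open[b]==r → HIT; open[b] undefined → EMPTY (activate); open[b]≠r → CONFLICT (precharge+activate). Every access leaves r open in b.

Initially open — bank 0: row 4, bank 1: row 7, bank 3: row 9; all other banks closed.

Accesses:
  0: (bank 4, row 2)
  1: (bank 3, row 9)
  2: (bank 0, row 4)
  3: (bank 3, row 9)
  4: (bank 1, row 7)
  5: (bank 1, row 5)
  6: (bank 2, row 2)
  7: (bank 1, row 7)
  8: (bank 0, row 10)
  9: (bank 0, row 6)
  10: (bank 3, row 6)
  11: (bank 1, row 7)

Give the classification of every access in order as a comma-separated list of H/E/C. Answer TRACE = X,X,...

#0 (4,2) E
#1 (3,9) H  (was 9)
#2 (0,4) H  (was 4)
#3 (3,9) H  (was 9)
#4 (1,7) H  (was 7)
#5 (1,5) C  (was 7)
#6 (2,2) E
#7 (1,7) C  (was 5)
#8 (0,10) C  (was 4)
#9 (0,6) C  (was 10)
#10 (3,6) C  (was 9)
#11 (1,7) H  (was 7)

TRACE = E,H,H,H,H,C,E,C,C,C,C,H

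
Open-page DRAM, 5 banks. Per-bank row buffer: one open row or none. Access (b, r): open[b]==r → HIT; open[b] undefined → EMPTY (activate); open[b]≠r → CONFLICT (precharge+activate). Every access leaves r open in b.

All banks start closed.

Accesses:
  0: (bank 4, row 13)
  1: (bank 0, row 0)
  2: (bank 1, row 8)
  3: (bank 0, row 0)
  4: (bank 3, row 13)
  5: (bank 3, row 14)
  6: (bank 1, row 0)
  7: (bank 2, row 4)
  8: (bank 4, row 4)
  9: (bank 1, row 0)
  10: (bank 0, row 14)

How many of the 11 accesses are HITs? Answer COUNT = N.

COUNT = 2

#0 (4,13) E
#1 (0,0) E
#2 (1,8) E
#3 (0,0) H  (was 0)
#4 (3,13) E
#5 (3,14) C  (was 13)
#6 (1,0) C  (was 8)
#7 (2,4) E
#8 (4,4) C  (was 13)
#9 (1,0) H  (was 0)
#10 (0,14) C  (was 0)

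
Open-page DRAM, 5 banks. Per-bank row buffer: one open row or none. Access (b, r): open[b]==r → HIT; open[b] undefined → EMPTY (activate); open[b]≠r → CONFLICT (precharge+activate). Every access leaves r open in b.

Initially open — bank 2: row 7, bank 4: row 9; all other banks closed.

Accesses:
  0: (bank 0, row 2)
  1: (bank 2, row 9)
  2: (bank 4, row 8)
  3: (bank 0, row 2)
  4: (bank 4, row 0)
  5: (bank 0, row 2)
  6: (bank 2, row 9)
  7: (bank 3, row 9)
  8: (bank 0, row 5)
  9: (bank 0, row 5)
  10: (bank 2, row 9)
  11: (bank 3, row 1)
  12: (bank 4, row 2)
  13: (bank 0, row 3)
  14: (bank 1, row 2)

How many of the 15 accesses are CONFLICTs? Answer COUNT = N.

COUNT = 7

  [0] b0 r2: no row ⇒ E
  [1] b2 r9: had r7 ⇒ C
  [2] b4 r8: had r9 ⇒ C
  [3] b0 r2: had r2 ⇒ H
  [4] b4 r0: had r8 ⇒ C
  [5] b0 r2: had r2 ⇒ H
  [6] b2 r9: had r9 ⇒ H
  [7] b3 r9: no row ⇒ E
  [8] b0 r5: had r2 ⇒ C
  [9] b0 r5: had r5 ⇒ H
  [10] b2 r9: had r9 ⇒ H
  [11] b3 r1: had r9 ⇒ C
  [12] b4 r2: had r0 ⇒ C
  [13] b0 r3: had r5 ⇒ C
  [14] b1 r2: no row ⇒ E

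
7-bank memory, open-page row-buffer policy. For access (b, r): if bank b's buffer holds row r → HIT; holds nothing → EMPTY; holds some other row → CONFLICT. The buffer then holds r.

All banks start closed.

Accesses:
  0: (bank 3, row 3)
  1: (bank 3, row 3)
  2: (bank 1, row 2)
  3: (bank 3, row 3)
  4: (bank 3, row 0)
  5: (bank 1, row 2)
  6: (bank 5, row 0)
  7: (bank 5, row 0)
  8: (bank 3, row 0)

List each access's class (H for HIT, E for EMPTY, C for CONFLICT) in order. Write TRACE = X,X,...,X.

TRACE = E,H,E,H,C,H,E,H,H

  [0] b3 r3: no row ⇒ E
  [1] b3 r3: had r3 ⇒ H
  [2] b1 r2: no row ⇒ E
  [3] b3 r3: had r3 ⇒ H
  [4] b3 r0: had r3 ⇒ C
  [5] b1 r2: had r2 ⇒ H
  [6] b5 r0: no row ⇒ E
  [7] b5 r0: had r0 ⇒ H
  [8] b3 r0: had r0 ⇒ H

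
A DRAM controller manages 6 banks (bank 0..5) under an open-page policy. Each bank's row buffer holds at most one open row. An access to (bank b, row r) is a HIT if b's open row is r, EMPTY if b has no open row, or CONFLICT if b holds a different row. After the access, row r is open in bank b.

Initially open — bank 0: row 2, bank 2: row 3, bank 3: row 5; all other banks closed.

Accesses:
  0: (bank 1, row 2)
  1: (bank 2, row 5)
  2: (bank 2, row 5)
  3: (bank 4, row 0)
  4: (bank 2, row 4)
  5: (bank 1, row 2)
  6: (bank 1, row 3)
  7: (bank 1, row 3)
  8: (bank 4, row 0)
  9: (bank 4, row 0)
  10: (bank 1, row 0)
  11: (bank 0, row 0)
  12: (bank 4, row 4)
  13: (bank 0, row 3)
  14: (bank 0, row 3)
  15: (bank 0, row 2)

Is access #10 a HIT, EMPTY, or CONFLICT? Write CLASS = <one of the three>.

0: bank 1 row 2 — prev None → EMPTY
1: bank 2 row 5 — prev 3 → CONFLICT
2: bank 2 row 5 — prev 5 → HIT
3: bank 4 row 0 — prev None → EMPTY
4: bank 2 row 4 — prev 5 → CONFLICT
5: bank 1 row 2 — prev 2 → HIT
6: bank 1 row 3 — prev 2 → CONFLICT
7: bank 1 row 3 — prev 3 → HIT
8: bank 4 row 0 — prev 0 → HIT
9: bank 4 row 0 — prev 0 → HIT
10: bank 1 row 0 — prev 3 → CONFLICT
11: bank 0 row 0 — prev 2 → CONFLICT
12: bank 4 row 4 — prev 0 → CONFLICT
13: bank 0 row 3 — prev 0 → CONFLICT
14: bank 0 row 3 — prev 3 → HIT
15: bank 0 row 2 — prev 3 → CONFLICT

CLASS = CONFLICT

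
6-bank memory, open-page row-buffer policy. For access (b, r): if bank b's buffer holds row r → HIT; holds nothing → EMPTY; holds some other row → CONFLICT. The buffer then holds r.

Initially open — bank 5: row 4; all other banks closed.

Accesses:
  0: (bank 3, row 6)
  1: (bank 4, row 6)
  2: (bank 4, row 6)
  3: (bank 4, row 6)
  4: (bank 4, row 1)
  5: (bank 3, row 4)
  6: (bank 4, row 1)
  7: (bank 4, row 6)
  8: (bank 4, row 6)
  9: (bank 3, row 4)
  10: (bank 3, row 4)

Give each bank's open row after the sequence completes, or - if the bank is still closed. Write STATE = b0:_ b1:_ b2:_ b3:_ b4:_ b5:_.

0: bank 3 row 6 — prev None → EMPTY
1: bank 4 row 6 — prev None → EMPTY
2: bank 4 row 6 — prev 6 → HIT
3: bank 4 row 6 — prev 6 → HIT
4: bank 4 row 1 — prev 6 → CONFLICT
5: bank 3 row 4 — prev 6 → CONFLICT
6: bank 4 row 1 — prev 1 → HIT
7: bank 4 row 6 — prev 1 → CONFLICT
8: bank 4 row 6 — prev 6 → HIT
9: bank 3 row 4 — prev 4 → HIT
10: bank 3 row 4 — prev 4 → HIT

STATE = b0:- b1:- b2:- b3:4 b4:6 b5:4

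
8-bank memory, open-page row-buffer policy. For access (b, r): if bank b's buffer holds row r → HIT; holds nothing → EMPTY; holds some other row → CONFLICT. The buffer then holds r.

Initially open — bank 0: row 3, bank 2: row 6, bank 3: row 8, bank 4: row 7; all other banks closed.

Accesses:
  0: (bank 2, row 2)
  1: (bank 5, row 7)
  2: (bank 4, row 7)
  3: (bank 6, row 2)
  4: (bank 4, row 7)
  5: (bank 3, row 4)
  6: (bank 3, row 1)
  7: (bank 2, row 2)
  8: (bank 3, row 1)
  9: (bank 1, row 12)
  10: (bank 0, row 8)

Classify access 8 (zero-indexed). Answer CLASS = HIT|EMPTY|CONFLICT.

step 0: bank2 6->2 [CONFLICT]
step 1: bank5 None->7 [EMPTY]
step 2: bank4 7->7 [HIT]
step 3: bank6 None->2 [EMPTY]
step 4: bank4 7->7 [HIT]
step 5: bank3 8->4 [CONFLICT]
step 6: bank3 4->1 [CONFLICT]
step 7: bank2 2->2 [HIT]
step 8: bank3 1->1 [HIT]
step 9: bank1 None->12 [EMPTY]
step 10: bank0 3->8 [CONFLICT]

CLASS = HIT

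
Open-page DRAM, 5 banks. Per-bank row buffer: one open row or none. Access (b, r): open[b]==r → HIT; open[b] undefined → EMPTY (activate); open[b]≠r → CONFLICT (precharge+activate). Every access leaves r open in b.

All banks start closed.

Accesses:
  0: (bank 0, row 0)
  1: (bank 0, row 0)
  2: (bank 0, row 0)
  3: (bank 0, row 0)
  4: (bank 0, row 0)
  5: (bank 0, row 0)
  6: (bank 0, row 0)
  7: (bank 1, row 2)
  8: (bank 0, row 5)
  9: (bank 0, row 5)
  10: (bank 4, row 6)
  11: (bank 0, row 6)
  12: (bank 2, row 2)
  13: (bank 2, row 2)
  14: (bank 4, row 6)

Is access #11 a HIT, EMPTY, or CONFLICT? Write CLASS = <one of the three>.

CLASS = CONFLICT

0: bank 0 row 0 — prev None → EMPTY
1: bank 0 row 0 — prev 0 → HIT
2: bank 0 row 0 — prev 0 → HIT
3: bank 0 row 0 — prev 0 → HIT
4: bank 0 row 0 — prev 0 → HIT
5: bank 0 row 0 — prev 0 → HIT
6: bank 0 row 0 — prev 0 → HIT
7: bank 1 row 2 — prev None → EMPTY
8: bank 0 row 5 — prev 0 → CONFLICT
9: bank 0 row 5 — prev 5 → HIT
10: bank 4 row 6 — prev None → EMPTY
11: bank 0 row 6 — prev 5 → CONFLICT
12: bank 2 row 2 — prev None → EMPTY
13: bank 2 row 2 — prev 2 → HIT
14: bank 4 row 6 — prev 6 → HIT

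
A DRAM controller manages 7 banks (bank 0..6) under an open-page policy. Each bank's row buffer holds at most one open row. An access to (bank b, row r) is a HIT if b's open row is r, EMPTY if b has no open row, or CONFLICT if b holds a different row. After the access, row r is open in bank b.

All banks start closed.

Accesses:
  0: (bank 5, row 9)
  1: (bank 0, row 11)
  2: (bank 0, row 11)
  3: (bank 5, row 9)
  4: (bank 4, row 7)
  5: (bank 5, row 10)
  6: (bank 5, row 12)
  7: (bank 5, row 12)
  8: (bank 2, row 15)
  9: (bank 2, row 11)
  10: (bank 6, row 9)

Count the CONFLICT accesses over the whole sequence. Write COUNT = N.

  [0] b5 r9: no row ⇒ E
  [1] b0 r11: no row ⇒ E
  [2] b0 r11: had r11 ⇒ H
  [3] b5 r9: had r9 ⇒ H
  [4] b4 r7: no row ⇒ E
  [5] b5 r10: had r9 ⇒ C
  [6] b5 r12: had r10 ⇒ C
  [7] b5 r12: had r12 ⇒ H
  [8] b2 r15: no row ⇒ E
  [9] b2 r11: had r15 ⇒ C
  [10] b6 r9: no row ⇒ E

COUNT = 3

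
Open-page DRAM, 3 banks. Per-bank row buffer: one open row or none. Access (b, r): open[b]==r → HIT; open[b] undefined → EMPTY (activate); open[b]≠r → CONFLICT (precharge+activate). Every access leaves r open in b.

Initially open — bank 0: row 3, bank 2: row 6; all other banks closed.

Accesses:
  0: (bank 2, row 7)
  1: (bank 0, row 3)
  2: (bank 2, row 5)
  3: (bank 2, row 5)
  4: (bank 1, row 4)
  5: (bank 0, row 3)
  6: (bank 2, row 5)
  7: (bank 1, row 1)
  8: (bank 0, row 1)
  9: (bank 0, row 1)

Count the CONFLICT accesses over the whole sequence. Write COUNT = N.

COUNT = 4

#0 (2,7) C  (was 6)
#1 (0,3) H  (was 3)
#2 (2,5) C  (was 7)
#3 (2,5) H  (was 5)
#4 (1,4) E
#5 (0,3) H  (was 3)
#6 (2,5) H  (was 5)
#7 (1,1) C  (was 4)
#8 (0,1) C  (was 3)
#9 (0,1) H  (was 1)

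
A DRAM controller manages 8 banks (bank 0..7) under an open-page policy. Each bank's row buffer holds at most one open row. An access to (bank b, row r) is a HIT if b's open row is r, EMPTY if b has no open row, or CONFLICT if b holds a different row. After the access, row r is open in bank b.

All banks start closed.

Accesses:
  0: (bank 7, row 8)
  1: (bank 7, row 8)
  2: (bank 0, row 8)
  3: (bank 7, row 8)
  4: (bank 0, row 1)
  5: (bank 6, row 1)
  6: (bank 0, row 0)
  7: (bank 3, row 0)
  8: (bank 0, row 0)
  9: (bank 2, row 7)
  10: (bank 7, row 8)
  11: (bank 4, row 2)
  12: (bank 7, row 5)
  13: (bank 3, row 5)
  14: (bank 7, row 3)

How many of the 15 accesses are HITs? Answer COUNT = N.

COUNT = 4

  [0] b7 r8: no row ⇒ E
  [1] b7 r8: had r8 ⇒ H
  [2] b0 r8: no row ⇒ E
  [3] b7 r8: had r8 ⇒ H
  [4] b0 r1: had r8 ⇒ C
  [5] b6 r1: no row ⇒ E
  [6] b0 r0: had r1 ⇒ C
  [7] b3 r0: no row ⇒ E
  [8] b0 r0: had r0 ⇒ H
  [9] b2 r7: no row ⇒ E
  [10] b7 r8: had r8 ⇒ H
  [11] b4 r2: no row ⇒ E
  [12] b7 r5: had r8 ⇒ C
  [13] b3 r5: had r0 ⇒ C
  [14] b7 r3: had r5 ⇒ C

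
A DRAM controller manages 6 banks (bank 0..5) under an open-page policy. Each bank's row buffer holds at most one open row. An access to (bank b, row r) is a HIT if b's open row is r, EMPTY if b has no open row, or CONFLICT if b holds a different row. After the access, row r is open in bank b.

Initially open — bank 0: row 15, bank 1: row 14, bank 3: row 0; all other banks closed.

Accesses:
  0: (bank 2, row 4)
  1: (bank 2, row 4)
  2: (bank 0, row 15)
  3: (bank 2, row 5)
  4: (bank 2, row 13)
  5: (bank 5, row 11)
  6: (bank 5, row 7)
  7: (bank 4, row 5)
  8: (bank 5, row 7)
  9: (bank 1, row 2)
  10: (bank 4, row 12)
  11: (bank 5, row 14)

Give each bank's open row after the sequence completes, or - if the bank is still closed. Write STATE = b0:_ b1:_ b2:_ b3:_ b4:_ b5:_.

STATE = b0:15 b1:2 b2:13 b3:0 b4:12 b5:14

  [0] b2 r4: no row ⇒ E
  [1] b2 r4: had r4 ⇒ H
  [2] b0 r15: had r15 ⇒ H
  [3] b2 r5: had r4 ⇒ C
  [4] b2 r13: had r5 ⇒ C
  [5] b5 r11: no row ⇒ E
  [6] b5 r7: had r11 ⇒ C
  [7] b4 r5: no row ⇒ E
  [8] b5 r7: had r7 ⇒ H
  [9] b1 r2: had r14 ⇒ C
  [10] b4 r12: had r5 ⇒ C
  [11] b5 r14: had r7 ⇒ C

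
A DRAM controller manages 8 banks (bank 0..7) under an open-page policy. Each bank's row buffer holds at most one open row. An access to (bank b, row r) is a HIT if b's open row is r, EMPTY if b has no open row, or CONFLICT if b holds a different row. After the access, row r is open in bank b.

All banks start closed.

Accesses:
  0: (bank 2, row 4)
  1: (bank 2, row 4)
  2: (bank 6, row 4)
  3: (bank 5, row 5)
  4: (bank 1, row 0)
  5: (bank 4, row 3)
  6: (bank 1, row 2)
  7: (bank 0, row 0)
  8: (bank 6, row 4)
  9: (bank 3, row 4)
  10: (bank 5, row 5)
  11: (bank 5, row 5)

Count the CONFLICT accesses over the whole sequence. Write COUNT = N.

COUNT = 1

  [0] b2 r4: no row ⇒ E
  [1] b2 r4: had r4 ⇒ H
  [2] b6 r4: no row ⇒ E
  [3] b5 r5: no row ⇒ E
  [4] b1 r0: no row ⇒ E
  [5] b4 r3: no row ⇒ E
  [6] b1 r2: had r0 ⇒ C
  [7] b0 r0: no row ⇒ E
  [8] b6 r4: had r4 ⇒ H
  [9] b3 r4: no row ⇒ E
  [10] b5 r5: had r5 ⇒ H
  [11] b5 r5: had r5 ⇒ H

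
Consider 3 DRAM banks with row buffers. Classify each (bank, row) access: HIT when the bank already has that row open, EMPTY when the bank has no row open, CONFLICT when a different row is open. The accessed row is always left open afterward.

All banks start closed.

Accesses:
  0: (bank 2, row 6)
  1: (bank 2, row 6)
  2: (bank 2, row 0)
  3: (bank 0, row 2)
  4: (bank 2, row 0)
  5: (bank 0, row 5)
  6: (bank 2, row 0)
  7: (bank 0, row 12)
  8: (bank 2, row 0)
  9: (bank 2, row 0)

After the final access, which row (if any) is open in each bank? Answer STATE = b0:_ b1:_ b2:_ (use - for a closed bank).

  [0] b2 r6: no row ⇒ E
  [1] b2 r6: had r6 ⇒ H
  [2] b2 r0: had r6 ⇒ C
  [3] b0 r2: no row ⇒ E
  [4] b2 r0: had r0 ⇒ H
  [5] b0 r5: had r2 ⇒ C
  [6] b2 r0: had r0 ⇒ H
  [7] b0 r12: had r5 ⇒ C
  [8] b2 r0: had r0 ⇒ H
  [9] b2 r0: had r0 ⇒ H

STATE = b0:12 b1:- b2:0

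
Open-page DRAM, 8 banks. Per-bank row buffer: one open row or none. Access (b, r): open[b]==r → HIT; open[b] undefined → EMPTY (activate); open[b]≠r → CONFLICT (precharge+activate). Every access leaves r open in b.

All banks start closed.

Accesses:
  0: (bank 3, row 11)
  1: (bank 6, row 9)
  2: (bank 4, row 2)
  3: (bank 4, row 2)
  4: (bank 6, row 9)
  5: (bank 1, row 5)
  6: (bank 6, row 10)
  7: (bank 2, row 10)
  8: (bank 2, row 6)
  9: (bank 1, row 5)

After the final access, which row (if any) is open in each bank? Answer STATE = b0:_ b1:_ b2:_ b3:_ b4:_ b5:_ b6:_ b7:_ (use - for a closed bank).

#0 (3,11) E
#1 (6,9) E
#2 (4,2) E
#3 (4,2) H  (was 2)
#4 (6,9) H  (was 9)
#5 (1,5) E
#6 (6,10) C  (was 9)
#7 (2,10) E
#8 (2,6) C  (was 10)
#9 (1,5) H  (was 5)

STATE = b0:- b1:5 b2:6 b3:11 b4:2 b5:- b6:10 b7:-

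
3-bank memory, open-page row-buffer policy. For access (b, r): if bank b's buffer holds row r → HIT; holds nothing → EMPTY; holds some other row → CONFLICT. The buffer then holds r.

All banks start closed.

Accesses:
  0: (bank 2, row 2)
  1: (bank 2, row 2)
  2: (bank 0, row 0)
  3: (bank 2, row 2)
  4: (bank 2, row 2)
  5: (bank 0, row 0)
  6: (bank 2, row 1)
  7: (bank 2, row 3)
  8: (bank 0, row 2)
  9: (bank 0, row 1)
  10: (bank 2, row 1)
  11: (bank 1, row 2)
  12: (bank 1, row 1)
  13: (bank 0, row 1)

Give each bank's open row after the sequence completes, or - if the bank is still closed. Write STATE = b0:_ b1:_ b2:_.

STATE = b0:1 b1:1 b2:1

  [0] b2 r2: no row ⇒ E
  [1] b2 r2: had r2 ⇒ H
  [2] b0 r0: no row ⇒ E
  [3] b2 r2: had r2 ⇒ H
  [4] b2 r2: had r2 ⇒ H
  [5] b0 r0: had r0 ⇒ H
  [6] b2 r1: had r2 ⇒ C
  [7] b2 r3: had r1 ⇒ C
  [8] b0 r2: had r0 ⇒ C
  [9] b0 r1: had r2 ⇒ C
  [10] b2 r1: had r3 ⇒ C
  [11] b1 r2: no row ⇒ E
  [12] b1 r1: had r2 ⇒ C
  [13] b0 r1: had r1 ⇒ H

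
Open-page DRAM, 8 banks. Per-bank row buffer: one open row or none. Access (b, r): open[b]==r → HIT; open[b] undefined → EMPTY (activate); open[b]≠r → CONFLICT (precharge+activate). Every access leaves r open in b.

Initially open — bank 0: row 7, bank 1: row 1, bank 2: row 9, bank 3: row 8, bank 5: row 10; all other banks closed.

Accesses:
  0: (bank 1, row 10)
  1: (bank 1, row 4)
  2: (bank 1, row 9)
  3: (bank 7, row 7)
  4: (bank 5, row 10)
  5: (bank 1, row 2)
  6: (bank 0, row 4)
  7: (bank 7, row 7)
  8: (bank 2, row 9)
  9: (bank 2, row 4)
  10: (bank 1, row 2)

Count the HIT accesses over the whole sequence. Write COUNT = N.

step 0: bank1 1->10 [CONFLICT]
step 1: bank1 10->4 [CONFLICT]
step 2: bank1 4->9 [CONFLICT]
step 3: bank7 None->7 [EMPTY]
step 4: bank5 10->10 [HIT]
step 5: bank1 9->2 [CONFLICT]
step 6: bank0 7->4 [CONFLICT]
step 7: bank7 7->7 [HIT]
step 8: bank2 9->9 [HIT]
step 9: bank2 9->4 [CONFLICT]
step 10: bank1 2->2 [HIT]

COUNT = 4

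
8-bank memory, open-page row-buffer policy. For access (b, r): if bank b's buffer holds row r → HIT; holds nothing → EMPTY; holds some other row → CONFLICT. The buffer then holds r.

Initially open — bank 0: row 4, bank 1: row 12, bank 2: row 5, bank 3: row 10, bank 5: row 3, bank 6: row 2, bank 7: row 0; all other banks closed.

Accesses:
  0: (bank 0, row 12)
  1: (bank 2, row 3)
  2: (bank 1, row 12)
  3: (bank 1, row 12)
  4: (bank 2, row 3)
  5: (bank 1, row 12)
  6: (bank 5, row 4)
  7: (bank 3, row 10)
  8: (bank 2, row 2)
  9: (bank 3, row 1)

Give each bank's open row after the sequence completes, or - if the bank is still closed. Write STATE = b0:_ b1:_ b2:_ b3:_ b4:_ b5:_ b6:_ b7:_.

STATE = b0:12 b1:12 b2:2 b3:1 b4:- b5:4 b6:2 b7:0

step 0: bank0 4->12 [CONFLICT]
step 1: bank2 5->3 [CONFLICT]
step 2: bank1 12->12 [HIT]
step 3: bank1 12->12 [HIT]
step 4: bank2 3->3 [HIT]
step 5: bank1 12->12 [HIT]
step 6: bank5 3->4 [CONFLICT]
step 7: bank3 10->10 [HIT]
step 8: bank2 3->2 [CONFLICT]
step 9: bank3 10->1 [CONFLICT]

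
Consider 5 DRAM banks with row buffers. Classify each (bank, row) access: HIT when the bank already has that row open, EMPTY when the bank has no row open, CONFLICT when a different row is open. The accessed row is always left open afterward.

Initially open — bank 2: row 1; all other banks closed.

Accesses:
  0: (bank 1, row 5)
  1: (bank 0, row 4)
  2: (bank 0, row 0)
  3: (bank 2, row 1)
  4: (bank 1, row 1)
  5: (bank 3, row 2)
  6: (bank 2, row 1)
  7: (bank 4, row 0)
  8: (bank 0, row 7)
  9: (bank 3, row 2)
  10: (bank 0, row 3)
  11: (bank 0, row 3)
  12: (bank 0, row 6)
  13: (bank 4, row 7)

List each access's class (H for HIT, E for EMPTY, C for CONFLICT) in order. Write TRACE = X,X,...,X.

step 0: bank1 None->5 [EMPTY]
step 1: bank0 None->4 [EMPTY]
step 2: bank0 4->0 [CONFLICT]
step 3: bank2 1->1 [HIT]
step 4: bank1 5->1 [CONFLICT]
step 5: bank3 None->2 [EMPTY]
step 6: bank2 1->1 [HIT]
step 7: bank4 None->0 [EMPTY]
step 8: bank0 0->7 [CONFLICT]
step 9: bank3 2->2 [HIT]
step 10: bank0 7->3 [CONFLICT]
step 11: bank0 3->3 [HIT]
step 12: bank0 3->6 [CONFLICT]
step 13: bank4 0->7 [CONFLICT]

TRACE = E,E,C,H,C,E,H,E,C,H,C,H,C,C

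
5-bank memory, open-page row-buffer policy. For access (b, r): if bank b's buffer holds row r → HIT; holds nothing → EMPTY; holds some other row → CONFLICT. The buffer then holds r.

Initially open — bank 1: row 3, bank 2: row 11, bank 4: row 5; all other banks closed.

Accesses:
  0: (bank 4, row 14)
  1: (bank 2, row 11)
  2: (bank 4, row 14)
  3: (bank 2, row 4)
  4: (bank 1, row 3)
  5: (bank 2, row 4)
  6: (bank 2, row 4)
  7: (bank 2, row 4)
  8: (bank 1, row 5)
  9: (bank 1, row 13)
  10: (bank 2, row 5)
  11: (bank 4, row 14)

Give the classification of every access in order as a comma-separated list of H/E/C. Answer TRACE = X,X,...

TRACE = C,H,H,C,H,H,H,H,C,C,C,H

0: bank 4 row 14 — prev 5 → CONFLICT
1: bank 2 row 11 — prev 11 → HIT
2: bank 4 row 14 — prev 14 → HIT
3: bank 2 row 4 — prev 11 → CONFLICT
4: bank 1 row 3 — prev 3 → HIT
5: bank 2 row 4 — prev 4 → HIT
6: bank 2 row 4 — prev 4 → HIT
7: bank 2 row 4 — prev 4 → HIT
8: bank 1 row 5 — prev 3 → CONFLICT
9: bank 1 row 13 — prev 5 → CONFLICT
10: bank 2 row 5 — prev 4 → CONFLICT
11: bank 4 row 14 — prev 14 → HIT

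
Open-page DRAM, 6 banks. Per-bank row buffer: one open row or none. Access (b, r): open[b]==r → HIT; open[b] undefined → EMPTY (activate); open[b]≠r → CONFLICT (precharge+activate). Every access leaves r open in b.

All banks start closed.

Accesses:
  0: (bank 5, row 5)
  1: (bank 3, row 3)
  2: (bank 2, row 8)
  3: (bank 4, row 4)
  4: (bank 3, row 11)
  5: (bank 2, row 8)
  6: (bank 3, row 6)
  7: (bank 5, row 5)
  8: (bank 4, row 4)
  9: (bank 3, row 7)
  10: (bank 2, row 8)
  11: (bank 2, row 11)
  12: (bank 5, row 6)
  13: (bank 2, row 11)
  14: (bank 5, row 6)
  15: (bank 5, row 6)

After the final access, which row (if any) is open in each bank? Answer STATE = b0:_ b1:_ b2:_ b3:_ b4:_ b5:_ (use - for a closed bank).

STATE = b0:- b1:- b2:11 b3:7 b4:4 b5:6

#0 (5,5) E
#1 (3,3) E
#2 (2,8) E
#3 (4,4) E
#4 (3,11) C  (was 3)
#5 (2,8) H  (was 8)
#6 (3,6) C  (was 11)
#7 (5,5) H  (was 5)
#8 (4,4) H  (was 4)
#9 (3,7) C  (was 6)
#10 (2,8) H  (was 8)
#11 (2,11) C  (was 8)
#12 (5,6) C  (was 5)
#13 (2,11) H  (was 11)
#14 (5,6) H  (was 6)
#15 (5,6) H  (was 6)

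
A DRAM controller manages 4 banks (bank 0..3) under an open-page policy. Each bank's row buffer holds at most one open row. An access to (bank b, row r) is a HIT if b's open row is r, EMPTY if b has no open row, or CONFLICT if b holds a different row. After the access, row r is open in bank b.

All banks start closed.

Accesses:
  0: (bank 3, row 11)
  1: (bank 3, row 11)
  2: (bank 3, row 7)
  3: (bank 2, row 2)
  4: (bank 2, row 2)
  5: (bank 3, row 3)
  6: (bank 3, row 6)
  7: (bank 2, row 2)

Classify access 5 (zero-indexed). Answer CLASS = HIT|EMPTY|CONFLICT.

CLASS = CONFLICT

step 0: bank3 None->11 [EMPTY]
step 1: bank3 11->11 [HIT]
step 2: bank3 11->7 [CONFLICT]
step 3: bank2 None->2 [EMPTY]
step 4: bank2 2->2 [HIT]
step 5: bank3 7->3 [CONFLICT]
step 6: bank3 3->6 [CONFLICT]
step 7: bank2 2->2 [HIT]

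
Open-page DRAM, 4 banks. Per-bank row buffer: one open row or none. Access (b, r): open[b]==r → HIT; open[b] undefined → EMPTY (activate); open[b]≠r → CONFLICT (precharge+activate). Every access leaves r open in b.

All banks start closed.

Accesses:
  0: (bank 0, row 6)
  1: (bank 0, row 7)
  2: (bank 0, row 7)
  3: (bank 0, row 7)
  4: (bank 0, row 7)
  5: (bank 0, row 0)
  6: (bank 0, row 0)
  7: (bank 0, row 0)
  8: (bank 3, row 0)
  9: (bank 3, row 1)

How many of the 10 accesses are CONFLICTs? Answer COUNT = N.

COUNT = 3

step 0: bank0 None->6 [EMPTY]
step 1: bank0 6->7 [CONFLICT]
step 2: bank0 7->7 [HIT]
step 3: bank0 7->7 [HIT]
step 4: bank0 7->7 [HIT]
step 5: bank0 7->0 [CONFLICT]
step 6: bank0 0->0 [HIT]
step 7: bank0 0->0 [HIT]
step 8: bank3 None->0 [EMPTY]
step 9: bank3 0->1 [CONFLICT]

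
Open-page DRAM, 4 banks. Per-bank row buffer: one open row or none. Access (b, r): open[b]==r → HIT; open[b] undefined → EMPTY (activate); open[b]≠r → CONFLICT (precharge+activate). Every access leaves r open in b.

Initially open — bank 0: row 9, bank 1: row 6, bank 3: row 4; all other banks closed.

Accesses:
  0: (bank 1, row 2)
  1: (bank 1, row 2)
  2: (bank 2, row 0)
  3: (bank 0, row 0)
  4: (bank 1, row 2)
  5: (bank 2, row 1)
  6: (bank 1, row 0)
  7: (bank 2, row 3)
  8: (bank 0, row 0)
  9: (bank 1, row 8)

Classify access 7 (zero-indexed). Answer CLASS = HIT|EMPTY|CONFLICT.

CLASS = CONFLICT

  [0] b1 r2: had r6 ⇒ C
  [1] b1 r2: had r2 ⇒ H
  [2] b2 r0: no row ⇒ E
  [3] b0 r0: had r9 ⇒ C
  [4] b1 r2: had r2 ⇒ H
  [5] b2 r1: had r0 ⇒ C
  [6] b1 r0: had r2 ⇒ C
  [7] b2 r3: had r1 ⇒ C
  [8] b0 r0: had r0 ⇒ H
  [9] b1 r8: had r0 ⇒ C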